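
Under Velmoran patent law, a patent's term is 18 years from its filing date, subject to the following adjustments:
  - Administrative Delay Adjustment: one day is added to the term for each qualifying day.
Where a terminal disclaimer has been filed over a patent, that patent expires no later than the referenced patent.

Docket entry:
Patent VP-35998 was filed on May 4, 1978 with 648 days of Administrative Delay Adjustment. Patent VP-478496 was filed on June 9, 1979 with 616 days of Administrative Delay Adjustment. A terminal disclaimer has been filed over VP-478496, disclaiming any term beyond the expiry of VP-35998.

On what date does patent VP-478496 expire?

1998-02-11

Natural term of VP-478496:
  Base: filing + 18 years → 9 June 1997.
  Administrative Delay Adjustment: +616 days → 15 February 1999.
Expiry of referenced patent VP-35998:
  Base: filing + 18 years → 4 May 1996.
  Administrative Delay Adjustment: +648 days → 11 February 1998.
Terminal disclaimer: VP-478496 expires on the earlier of 15 February 1999 and 11 February 1998.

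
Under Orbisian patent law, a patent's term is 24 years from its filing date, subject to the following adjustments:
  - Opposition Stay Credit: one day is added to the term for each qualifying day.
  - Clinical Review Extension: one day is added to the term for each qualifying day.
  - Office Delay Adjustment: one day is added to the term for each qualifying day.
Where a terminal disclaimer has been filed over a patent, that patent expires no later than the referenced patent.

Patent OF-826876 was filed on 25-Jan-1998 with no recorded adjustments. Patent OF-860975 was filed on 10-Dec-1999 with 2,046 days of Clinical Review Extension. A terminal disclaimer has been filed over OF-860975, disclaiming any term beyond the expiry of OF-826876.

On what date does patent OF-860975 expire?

Natural term of OF-860975:
  Base: filing + 24 years → 10 December 2023.
  Clinical Review Extension: +2046 days → 17 July 2029.
Expiry of referenced patent OF-826876:
  Base: filing + 24 years → 25 January 2022.
Terminal disclaimer: OF-860975 expires on the earlier of 17 July 2029 and 25 January 2022.

January 25, 2022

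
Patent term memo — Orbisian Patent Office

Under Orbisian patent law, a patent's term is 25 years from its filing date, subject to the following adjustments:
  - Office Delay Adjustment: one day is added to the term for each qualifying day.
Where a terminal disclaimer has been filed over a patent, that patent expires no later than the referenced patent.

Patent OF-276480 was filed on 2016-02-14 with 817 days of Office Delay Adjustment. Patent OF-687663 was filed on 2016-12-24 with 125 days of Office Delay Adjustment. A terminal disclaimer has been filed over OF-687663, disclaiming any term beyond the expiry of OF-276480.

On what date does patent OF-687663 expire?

Natural term of OF-687663:
  Base: filing + 25 years → 24 December 2041.
  Office Delay Adjustment: +125 days → 28 April 2042.
Expiry of referenced patent OF-276480:
  Base: filing + 25 years → 14 February 2041.
  Office Delay Adjustment: +817 days → 12 May 2043.
Terminal disclaimer: OF-687663 expires on the earlier of 28 April 2042 and 12 May 2043.

April 28, 2042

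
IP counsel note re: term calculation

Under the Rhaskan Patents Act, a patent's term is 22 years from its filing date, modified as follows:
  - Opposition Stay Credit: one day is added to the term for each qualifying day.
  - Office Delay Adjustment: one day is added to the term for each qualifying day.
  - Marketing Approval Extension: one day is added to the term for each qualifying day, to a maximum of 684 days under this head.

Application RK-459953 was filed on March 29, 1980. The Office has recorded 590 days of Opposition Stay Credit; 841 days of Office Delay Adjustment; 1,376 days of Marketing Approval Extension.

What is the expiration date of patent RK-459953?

2008-01-12

Base term: filing date + 22 years → 29 March 2002.
Opposition Stay Credit: +590 days → 9 November 2003.
Office Delay Adjustment: +841 days → 27 February 2006.
Marketing Approval Extension: 1376 days claimed exceeds the 684-day cap, so +684 days → 12 January 2008.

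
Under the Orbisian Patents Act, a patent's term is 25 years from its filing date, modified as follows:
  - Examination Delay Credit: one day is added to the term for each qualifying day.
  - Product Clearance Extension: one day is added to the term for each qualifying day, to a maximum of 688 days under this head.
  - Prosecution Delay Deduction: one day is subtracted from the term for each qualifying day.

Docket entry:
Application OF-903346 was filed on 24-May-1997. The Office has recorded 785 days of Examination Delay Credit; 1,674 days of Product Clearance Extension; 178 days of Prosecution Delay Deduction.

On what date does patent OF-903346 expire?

Base term: filing date + 25 years → 24 May 2022.
Examination Delay Credit: +785 days → 17 July 2024.
Product Clearance Extension: 1674 days claimed exceeds the 688-day cap, so +688 days → 5 June 2026.
Prosecution Delay Deduction: −178 days → 9 December 2025.

2025-12-09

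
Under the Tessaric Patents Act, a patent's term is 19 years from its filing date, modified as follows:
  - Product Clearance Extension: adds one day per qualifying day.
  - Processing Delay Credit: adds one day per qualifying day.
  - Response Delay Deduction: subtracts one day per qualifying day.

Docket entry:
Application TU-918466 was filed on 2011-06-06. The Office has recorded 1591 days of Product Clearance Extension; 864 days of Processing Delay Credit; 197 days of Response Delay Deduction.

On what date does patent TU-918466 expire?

2036-08-11

Base term: filing date + 19 years → 6 June 2030.
Product Clearance Extension: +1591 days → 14 October 2034.
Processing Delay Credit: +864 days → 24 February 2037.
Response Delay Deduction: −197 days → 11 August 2036.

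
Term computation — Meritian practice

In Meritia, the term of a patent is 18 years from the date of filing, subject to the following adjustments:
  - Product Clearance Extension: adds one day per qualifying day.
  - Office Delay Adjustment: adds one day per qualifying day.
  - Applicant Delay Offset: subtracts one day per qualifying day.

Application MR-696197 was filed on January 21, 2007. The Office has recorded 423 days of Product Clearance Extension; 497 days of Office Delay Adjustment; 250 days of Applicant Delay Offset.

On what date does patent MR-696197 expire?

November 22, 2026

Base term: filing date + 18 years → 21 January 2025.
Product Clearance Extension: +423 days → 20 March 2026.
Office Delay Adjustment: +497 days → 30 July 2027.
Applicant Delay Offset: −250 days → 22 November 2026.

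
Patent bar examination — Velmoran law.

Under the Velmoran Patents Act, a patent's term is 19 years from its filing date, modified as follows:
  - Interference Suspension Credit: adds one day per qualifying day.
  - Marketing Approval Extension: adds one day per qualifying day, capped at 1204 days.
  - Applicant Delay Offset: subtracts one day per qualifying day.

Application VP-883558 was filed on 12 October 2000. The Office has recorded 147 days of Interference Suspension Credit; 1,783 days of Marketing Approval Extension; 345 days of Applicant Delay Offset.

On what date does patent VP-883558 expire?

Base term: filing date + 19 years → 12 October 2019.
Interference Suspension Credit: +147 days → 7 March 2020.
Marketing Approval Extension: 1783 days claimed exceeds the 1204-day cap, so +1204 days → 24 June 2023.
Applicant Delay Offset: −345 days → 14 July 2022.

2022-07-14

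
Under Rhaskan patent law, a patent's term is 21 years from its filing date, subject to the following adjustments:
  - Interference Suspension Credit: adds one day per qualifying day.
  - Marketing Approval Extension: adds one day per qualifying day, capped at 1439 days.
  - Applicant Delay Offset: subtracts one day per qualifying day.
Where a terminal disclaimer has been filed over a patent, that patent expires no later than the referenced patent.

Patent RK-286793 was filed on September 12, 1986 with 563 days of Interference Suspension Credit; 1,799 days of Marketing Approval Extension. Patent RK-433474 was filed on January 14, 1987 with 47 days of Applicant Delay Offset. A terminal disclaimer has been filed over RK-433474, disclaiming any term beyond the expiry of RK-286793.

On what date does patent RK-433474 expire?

Natural term of RK-433474:
  Base: filing + 21 years → 14 January 2008.
  Applicant Delay Offset: −47 days → 28 November 2007.
Expiry of referenced patent RK-286793:
  Base: filing + 21 years → 12 September 2007.
  Interference Suspension Credit: +563 days → 28 March 2009.
  Marketing Approval Extension: 1799 days claimed exceeds the 1439-day cap, so +1439 days → 6 March 2013.
Terminal disclaimer: RK-433474 expires on the earlier of 28 November 2007 and 6 March 2013.

2007-11-28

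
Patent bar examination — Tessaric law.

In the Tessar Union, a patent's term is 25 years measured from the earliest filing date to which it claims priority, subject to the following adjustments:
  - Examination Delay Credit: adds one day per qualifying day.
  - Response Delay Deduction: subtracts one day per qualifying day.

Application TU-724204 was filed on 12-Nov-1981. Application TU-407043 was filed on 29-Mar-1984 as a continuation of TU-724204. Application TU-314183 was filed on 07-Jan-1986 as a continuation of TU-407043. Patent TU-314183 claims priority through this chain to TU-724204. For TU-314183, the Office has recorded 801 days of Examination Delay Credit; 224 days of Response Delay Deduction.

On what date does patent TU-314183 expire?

June 11, 2008

Earliest priority filing: 12 November 1981.
Base term: 12 November 1981 + 25 years → 12 November 2006.
Examination Delay Credit: +801 days → 21 January 2009.
Response Delay Deduction: −224 days → 11 June 2008.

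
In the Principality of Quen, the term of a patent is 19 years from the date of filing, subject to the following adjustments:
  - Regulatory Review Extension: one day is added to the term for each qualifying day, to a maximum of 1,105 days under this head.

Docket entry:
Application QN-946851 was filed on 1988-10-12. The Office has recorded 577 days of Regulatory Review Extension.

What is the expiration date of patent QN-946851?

Base term: filing date + 19 years → 12 October 2007.
Regulatory Review Extension: 577 days (within the 1105-day cap) → +577 days → 11 May 2009.

May 11, 2009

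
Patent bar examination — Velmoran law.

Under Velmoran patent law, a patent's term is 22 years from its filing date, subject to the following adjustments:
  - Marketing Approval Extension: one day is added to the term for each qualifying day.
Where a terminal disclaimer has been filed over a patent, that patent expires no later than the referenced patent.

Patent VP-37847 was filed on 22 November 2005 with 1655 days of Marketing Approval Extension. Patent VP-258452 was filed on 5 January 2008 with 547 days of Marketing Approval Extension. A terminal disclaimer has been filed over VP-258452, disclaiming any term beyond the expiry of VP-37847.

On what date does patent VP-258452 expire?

Natural term of VP-258452:
  Base: filing + 22 years → 5 January 2030.
  Marketing Approval Extension: +547 days → 6 July 2031.
Expiry of referenced patent VP-37847:
  Base: filing + 22 years → 22 November 2027.
  Marketing Approval Extension: +1655 days → 3 June 2032.
Terminal disclaimer: VP-258452 expires on the earlier of 6 July 2031 and 3 June 2032.

July 6, 2031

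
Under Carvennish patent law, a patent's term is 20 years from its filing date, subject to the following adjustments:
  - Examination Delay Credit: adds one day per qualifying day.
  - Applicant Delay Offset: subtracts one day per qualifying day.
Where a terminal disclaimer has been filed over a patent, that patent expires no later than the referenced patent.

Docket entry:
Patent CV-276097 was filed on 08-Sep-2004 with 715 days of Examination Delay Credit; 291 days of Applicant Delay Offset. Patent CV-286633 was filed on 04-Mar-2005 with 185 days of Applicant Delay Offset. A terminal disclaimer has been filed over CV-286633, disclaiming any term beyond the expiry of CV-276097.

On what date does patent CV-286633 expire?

August 31, 2024

Natural term of CV-286633:
  Base: filing + 20 years → 4 March 2025.
  Applicant Delay Offset: −185 days → 31 August 2024.
Expiry of referenced patent CV-276097:
  Base: filing + 20 years → 8 September 2024.
  Examination Delay Credit: +715 days → 24 August 2026.
  Applicant Delay Offset: −291 days → 6 November 2025.
Terminal disclaimer: CV-286633 expires on the earlier of 31 August 2024 and 6 November 2025.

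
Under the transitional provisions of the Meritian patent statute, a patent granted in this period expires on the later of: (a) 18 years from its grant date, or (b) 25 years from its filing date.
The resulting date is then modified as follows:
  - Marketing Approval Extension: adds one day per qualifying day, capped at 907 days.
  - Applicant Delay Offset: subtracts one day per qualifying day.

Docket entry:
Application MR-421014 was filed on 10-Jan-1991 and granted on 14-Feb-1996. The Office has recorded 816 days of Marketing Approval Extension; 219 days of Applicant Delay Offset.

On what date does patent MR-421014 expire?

2017-08-29

(a) grant + 18 years → 14 February 2014.
(b) filing + 25 years → 10 January 2016.
Later of the two: 10 January 2016.
Marketing Approval Extension: 816 days (within the 907-day cap) → +816 days → 5 April 2018.
Applicant Delay Offset: −219 days → 29 August 2017.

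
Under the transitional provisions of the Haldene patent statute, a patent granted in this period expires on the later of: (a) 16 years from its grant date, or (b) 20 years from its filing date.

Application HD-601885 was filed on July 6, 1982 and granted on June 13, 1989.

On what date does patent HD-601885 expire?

June 13, 2005

(a) grant + 16 years → 13 June 2005.
(b) filing + 20 years → 6 July 2002.
Later of the two: 13 June 2005.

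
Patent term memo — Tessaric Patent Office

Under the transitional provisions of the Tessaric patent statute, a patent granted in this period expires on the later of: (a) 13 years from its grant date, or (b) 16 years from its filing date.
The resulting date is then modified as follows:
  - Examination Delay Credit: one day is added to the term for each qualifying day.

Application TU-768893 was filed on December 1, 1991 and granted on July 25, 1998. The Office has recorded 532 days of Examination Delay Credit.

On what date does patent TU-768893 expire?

2013-01-07

(a) grant + 13 years → 25 July 2011.
(b) filing + 16 years → 1 December 2007.
Later of the two: 25 July 2011.
Examination Delay Credit: +532 days → 7 January 2013.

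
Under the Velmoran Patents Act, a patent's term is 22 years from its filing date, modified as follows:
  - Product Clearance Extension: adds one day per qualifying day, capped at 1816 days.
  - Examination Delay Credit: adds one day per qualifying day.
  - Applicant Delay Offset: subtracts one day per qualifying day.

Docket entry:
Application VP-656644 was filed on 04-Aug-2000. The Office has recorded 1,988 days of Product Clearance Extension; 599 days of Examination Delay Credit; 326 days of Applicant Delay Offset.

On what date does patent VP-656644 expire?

2028-04-23

Base term: filing date + 22 years → 4 August 2022.
Product Clearance Extension: 1988 days claimed exceeds the 1816-day cap, so +1816 days → 25 July 2027.
Examination Delay Credit: +599 days → 15 March 2029.
Applicant Delay Offset: −326 days → 23 April 2028.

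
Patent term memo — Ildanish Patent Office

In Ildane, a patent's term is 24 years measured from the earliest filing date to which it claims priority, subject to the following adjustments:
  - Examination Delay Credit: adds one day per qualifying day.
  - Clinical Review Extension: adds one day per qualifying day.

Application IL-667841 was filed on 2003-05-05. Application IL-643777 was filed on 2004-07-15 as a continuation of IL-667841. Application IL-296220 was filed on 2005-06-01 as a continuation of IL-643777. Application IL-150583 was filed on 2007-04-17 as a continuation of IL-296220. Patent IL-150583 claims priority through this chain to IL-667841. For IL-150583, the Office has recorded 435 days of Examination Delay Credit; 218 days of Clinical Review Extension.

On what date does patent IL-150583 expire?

Earliest priority filing: 5 May 2003.
Base term: 5 May 2003 + 24 years → 5 May 2027.
Examination Delay Credit: +435 days → 13 July 2028.
Clinical Review Extension: +218 days → 16 February 2029.

2029-02-16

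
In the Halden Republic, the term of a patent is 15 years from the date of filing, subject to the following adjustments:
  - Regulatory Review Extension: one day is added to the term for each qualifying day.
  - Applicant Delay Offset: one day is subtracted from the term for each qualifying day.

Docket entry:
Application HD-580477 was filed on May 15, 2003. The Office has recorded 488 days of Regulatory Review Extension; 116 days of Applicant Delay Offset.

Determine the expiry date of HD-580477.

2019-05-22

Base term: filing date + 15 years → 15 May 2018.
Regulatory Review Extension: +488 days → 15 September 2019.
Applicant Delay Offset: −116 days → 22 May 2019.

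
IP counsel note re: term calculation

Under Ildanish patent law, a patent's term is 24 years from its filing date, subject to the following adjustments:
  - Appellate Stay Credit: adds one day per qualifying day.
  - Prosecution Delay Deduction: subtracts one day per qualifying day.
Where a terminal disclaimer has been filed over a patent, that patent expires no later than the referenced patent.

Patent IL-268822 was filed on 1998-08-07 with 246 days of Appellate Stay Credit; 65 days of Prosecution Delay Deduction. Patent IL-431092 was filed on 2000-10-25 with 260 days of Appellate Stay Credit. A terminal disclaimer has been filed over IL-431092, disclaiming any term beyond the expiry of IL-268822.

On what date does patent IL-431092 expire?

February 4, 2023

Natural term of IL-431092:
  Base: filing + 24 years → 25 October 2024.
  Appellate Stay Credit: +260 days → 12 July 2025.
Expiry of referenced patent IL-268822:
  Base: filing + 24 years → 7 August 2022.
  Appellate Stay Credit: +246 days → 10 April 2023.
  Prosecution Delay Deduction: −65 days → 4 February 2023.
Terminal disclaimer: IL-431092 expires on the earlier of 12 July 2025 and 4 February 2023.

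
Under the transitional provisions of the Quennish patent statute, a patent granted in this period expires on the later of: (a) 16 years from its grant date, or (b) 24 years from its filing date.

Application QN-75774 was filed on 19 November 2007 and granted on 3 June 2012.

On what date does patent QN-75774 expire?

(a) grant + 16 years → 3 June 2028.
(b) filing + 24 years → 19 November 2031.
Later of the two: 19 November 2031.

November 19, 2031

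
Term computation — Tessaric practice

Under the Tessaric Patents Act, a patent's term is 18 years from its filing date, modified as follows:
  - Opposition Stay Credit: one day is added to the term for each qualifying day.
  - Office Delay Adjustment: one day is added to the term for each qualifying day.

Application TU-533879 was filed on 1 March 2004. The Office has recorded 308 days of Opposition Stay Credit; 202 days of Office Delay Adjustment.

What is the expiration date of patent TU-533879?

July 24, 2023

Base term: filing date + 18 years → 1 March 2022.
Opposition Stay Credit: +308 days → 3 January 2023.
Office Delay Adjustment: +202 days → 24 July 2023.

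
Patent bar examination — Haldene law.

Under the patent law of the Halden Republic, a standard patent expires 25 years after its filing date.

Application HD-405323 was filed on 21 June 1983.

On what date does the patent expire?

June 21, 2008

Filing date + 25 years → 21 June 2008.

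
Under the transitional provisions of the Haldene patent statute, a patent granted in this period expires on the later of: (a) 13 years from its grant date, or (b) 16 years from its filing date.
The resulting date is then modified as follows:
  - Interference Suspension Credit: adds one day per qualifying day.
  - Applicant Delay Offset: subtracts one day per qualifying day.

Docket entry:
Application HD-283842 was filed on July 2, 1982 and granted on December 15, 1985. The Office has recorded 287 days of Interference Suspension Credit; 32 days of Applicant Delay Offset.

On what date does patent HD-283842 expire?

(a) grant + 13 years → 15 December 1998.
(b) filing + 16 years → 2 July 1998.
Later of the two: 15 December 1998.
Interference Suspension Credit: +287 days → 28 September 1999.
Applicant Delay Offset: −32 days → 27 August 1999.

August 27, 1999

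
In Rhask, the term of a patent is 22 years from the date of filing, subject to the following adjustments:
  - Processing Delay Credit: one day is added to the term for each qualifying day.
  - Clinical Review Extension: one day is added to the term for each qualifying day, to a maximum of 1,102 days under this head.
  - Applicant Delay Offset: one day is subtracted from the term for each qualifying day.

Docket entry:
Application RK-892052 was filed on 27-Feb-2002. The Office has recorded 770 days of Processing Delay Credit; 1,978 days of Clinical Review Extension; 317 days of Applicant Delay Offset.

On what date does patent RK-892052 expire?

Base term: filing date + 22 years → 27 February 2024.
Processing Delay Credit: +770 days → 7 April 2026.
Clinical Review Extension: 1978 days claimed exceeds the 1102-day cap, so +1102 days → 13 April 2029.
Applicant Delay Offset: −317 days → 31 May 2028.

2028-05-31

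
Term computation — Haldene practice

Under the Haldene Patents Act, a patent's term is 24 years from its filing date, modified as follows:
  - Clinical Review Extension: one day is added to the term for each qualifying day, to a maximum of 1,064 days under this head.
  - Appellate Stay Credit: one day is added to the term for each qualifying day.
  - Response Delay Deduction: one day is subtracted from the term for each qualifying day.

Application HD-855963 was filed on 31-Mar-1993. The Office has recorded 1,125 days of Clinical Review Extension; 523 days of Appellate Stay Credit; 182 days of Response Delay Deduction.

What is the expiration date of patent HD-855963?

2021-02-03

Base term: filing date + 24 years → 31 March 2017.
Clinical Review Extension: 1125 days claimed exceeds the 1064-day cap, so +1064 days → 28 February 2020.
Appellate Stay Credit: +523 days → 4 August 2021.
Response Delay Deduction: −182 days → 3 February 2021.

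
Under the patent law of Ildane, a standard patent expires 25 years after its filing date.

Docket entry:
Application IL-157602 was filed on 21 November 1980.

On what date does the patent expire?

2005-11-21

Filing date + 25 years → 21 November 2005.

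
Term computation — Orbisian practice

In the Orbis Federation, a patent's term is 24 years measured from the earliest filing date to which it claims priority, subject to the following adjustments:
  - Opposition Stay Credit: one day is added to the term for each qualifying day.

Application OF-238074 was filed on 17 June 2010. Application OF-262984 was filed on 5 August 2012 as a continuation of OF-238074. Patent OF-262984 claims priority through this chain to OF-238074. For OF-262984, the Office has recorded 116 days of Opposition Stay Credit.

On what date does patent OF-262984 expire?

October 11, 2034

Earliest priority filing: 17 June 2010.
Base term: 17 June 2010 + 24 years → 17 June 2034.
Opposition Stay Credit: +116 days → 11 October 2034.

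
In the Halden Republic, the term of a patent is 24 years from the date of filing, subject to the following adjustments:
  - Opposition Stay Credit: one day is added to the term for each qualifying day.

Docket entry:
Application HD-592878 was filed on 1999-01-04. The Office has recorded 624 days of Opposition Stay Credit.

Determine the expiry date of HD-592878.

September 19, 2024

Base term: filing date + 24 years → 4 January 2023.
Opposition Stay Credit: +624 days → 19 September 2024.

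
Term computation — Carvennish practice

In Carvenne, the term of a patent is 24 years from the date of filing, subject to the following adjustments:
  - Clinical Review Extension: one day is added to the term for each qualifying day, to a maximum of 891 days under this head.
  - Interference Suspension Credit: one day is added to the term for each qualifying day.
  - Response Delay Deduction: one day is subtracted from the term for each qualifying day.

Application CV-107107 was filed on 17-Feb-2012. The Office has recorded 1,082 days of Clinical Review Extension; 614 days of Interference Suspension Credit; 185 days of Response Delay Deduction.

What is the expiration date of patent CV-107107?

September 29, 2039

Base term: filing date + 24 years → 17 February 2036.
Clinical Review Extension: 1082 days claimed exceeds the 891-day cap, so +891 days → 27 July 2038.
Interference Suspension Credit: +614 days → 1 April 2040.
Response Delay Deduction: −185 days → 29 September 2039.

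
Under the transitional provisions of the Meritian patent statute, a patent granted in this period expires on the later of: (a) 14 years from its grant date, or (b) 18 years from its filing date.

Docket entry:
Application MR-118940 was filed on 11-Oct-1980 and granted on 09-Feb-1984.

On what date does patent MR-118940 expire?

1998-10-11

(a) grant + 14 years → 9 February 1998.
(b) filing + 18 years → 11 October 1998.
Later of the two: 11 October 1998.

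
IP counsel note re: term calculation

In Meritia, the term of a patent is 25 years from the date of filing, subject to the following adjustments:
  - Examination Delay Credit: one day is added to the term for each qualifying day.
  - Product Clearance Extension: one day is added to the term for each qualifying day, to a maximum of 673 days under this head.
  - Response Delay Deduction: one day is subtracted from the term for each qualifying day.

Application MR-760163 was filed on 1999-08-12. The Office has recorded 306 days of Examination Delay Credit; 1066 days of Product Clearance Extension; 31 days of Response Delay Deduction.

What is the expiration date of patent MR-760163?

Base term: filing date + 25 years → 12 August 2024.
Examination Delay Credit: +306 days → 14 June 2025.
Product Clearance Extension: 1066 days claimed exceeds the 673-day cap, so +673 days → 18 April 2027.
Response Delay Deduction: −31 days → 18 March 2027.

2027-03-18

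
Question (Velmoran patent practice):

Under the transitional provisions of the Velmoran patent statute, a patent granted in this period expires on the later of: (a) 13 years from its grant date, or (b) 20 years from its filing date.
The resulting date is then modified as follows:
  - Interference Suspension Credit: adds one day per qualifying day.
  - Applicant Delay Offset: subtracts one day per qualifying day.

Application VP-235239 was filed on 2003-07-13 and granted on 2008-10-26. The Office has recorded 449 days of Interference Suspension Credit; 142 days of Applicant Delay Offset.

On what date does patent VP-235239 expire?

(a) grant + 13 years → 26 October 2021.
(b) filing + 20 years → 13 July 2023.
Later of the two: 13 July 2023.
Interference Suspension Credit: +449 days → 4 October 2024.
Applicant Delay Offset: −142 days → 15 May 2024.

May 15, 2024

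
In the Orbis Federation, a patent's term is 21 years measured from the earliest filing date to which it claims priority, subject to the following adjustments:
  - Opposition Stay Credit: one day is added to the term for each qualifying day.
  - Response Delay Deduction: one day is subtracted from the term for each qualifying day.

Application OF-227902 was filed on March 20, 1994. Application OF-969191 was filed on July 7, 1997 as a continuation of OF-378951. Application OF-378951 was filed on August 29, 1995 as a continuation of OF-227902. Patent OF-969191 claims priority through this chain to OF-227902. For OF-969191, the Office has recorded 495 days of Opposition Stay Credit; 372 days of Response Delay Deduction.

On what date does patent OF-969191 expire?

2015-07-21

Earliest priority filing: 20 March 1994.
Base term: 20 March 1994 + 21 years → 20 March 2015.
Opposition Stay Credit: +495 days → 27 July 2016.
Response Delay Deduction: −372 days → 21 July 2015.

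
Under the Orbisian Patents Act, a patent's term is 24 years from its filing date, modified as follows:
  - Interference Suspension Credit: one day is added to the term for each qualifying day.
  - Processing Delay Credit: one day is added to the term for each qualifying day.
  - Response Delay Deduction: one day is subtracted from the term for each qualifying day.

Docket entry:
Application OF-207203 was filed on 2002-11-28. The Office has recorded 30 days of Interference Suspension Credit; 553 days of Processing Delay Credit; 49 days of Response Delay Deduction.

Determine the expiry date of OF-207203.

May 15, 2028

Base term: filing date + 24 years → 28 November 2026.
Interference Suspension Credit: +30 days → 28 December 2026.
Processing Delay Credit: +553 days → 3 July 2028.
Response Delay Deduction: −49 days → 15 May 2028.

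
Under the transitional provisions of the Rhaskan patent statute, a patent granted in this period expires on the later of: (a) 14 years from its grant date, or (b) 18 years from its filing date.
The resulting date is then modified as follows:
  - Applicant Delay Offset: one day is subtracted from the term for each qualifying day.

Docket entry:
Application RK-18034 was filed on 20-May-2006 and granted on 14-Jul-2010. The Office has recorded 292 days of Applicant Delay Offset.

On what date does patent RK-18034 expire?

2023-09-26

(a) grant + 14 years → 14 July 2024.
(b) filing + 18 years → 20 May 2024.
Later of the two: 14 July 2024.
Applicant Delay Offset: −292 days → 26 September 2023.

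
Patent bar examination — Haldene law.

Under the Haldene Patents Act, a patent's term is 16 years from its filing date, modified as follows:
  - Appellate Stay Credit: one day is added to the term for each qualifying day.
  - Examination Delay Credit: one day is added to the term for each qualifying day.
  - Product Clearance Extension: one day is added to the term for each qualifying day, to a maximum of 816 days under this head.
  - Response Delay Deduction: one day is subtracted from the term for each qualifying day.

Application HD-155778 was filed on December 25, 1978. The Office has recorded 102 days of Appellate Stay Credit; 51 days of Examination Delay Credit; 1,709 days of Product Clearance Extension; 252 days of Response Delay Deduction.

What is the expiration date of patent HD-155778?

Base term: filing date + 16 years → 25 December 1994.
Appellate Stay Credit: +102 days → 6 April 1995.
Examination Delay Credit: +51 days → 27 May 1995.
Product Clearance Extension: 1709 days claimed exceeds the 816-day cap, so +816 days → 20 August 1997.
Response Delay Deduction: −252 days → 11 December 1996.

1996-12-11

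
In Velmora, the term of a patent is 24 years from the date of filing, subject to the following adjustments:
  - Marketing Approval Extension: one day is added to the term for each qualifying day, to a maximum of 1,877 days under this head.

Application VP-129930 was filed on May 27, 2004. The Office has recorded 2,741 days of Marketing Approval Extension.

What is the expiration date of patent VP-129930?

Base term: filing date + 24 years → 27 May 2028.
Marketing Approval Extension: 2741 days claimed exceeds the 1877-day cap, so +1877 days → 17 July 2033.

July 17, 2033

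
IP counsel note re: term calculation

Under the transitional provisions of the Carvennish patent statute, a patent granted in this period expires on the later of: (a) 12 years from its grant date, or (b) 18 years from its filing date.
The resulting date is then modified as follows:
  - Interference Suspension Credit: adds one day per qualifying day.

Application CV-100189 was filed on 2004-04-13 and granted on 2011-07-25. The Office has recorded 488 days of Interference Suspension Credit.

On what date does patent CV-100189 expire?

November 24, 2024

(a) grant + 12 years → 25 July 2023.
(b) filing + 18 years → 13 April 2022.
Later of the two: 25 July 2023.
Interference Suspension Credit: +488 days → 24 November 2024.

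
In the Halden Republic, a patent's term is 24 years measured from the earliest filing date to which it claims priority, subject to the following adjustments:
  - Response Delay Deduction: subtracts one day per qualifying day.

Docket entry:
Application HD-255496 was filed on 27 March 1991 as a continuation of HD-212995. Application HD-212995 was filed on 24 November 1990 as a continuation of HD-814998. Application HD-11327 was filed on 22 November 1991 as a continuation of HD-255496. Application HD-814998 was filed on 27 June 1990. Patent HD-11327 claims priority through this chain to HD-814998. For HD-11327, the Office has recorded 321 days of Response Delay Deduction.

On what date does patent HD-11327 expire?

August 10, 2013

Earliest priority filing: 27 June 1990.
Base term: 27 June 1990 + 24 years → 27 June 2014.
Response Delay Deduction: −321 days → 10 August 2013.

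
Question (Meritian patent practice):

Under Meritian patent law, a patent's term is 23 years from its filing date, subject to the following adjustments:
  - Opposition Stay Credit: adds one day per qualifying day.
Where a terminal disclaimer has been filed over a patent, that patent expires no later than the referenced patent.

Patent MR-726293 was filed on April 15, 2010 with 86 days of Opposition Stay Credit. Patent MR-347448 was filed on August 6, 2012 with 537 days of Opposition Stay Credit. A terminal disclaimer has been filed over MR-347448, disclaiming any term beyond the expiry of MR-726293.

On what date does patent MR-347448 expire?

Natural term of MR-347448:
  Base: filing + 23 years → 6 August 2035.
  Opposition Stay Credit: +537 days → 24 January 2037.
Expiry of referenced patent MR-726293:
  Base: filing + 23 years → 15 April 2033.
  Opposition Stay Credit: +86 days → 10 July 2033.
Terminal disclaimer: MR-347448 expires on the earlier of 24 January 2037 and 10 July 2033.

2033-07-10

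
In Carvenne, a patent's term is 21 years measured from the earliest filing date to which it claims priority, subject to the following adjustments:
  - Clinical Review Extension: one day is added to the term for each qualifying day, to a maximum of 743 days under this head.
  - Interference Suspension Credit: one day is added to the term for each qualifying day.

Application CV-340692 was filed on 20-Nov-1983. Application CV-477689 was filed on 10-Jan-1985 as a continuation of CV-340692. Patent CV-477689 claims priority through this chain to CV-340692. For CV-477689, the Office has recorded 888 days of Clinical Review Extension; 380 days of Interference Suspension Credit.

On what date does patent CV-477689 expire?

Earliest priority filing: 20 November 1983.
Base term: 20 November 1983 + 21 years → 20 November 2004.
Clinical Review Extension: 888 days claimed exceeds the 743-day cap, so +743 days → 3 December 2006.
Interference Suspension Credit: +380 days → 18 December 2007.

December 18, 2007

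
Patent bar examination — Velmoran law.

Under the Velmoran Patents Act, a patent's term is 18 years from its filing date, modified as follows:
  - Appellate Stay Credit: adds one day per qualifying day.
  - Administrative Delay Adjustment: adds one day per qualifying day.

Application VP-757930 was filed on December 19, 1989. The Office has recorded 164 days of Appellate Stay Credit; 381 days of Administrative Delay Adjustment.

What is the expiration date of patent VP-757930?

Base term: filing date + 18 years → 19 December 2007.
Appellate Stay Credit: +164 days → 31 May 2008.
Administrative Delay Adjustment: +381 days → 16 June 2009.

June 16, 2009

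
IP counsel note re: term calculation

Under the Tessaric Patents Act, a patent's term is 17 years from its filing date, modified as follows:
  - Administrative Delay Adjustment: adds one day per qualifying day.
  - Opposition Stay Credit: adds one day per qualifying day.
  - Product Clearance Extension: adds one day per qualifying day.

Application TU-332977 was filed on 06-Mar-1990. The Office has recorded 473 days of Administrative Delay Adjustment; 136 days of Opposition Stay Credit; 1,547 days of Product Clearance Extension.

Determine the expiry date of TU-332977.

January 29, 2013

Base term: filing date + 17 years → 6 March 2007.
Administrative Delay Adjustment: +473 days → 21 June 2008.
Opposition Stay Credit: +136 days → 4 November 2008.
Product Clearance Extension: +1547 days → 29 January 2013.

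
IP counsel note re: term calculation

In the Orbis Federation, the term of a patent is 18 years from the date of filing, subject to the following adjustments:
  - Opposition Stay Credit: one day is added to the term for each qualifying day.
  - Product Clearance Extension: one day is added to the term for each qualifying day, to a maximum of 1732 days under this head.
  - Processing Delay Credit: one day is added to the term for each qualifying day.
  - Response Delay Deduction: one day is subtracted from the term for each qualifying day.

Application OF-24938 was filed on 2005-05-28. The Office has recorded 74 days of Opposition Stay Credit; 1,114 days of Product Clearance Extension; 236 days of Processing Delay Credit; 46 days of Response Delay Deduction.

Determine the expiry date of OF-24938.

Base term: filing date + 18 years → 28 May 2023.
Opposition Stay Credit: +74 days → 10 August 2023.
Product Clearance Extension: 1114 days (within the 1732-day cap) → +1114 days → 28 August 2026.
Processing Delay Credit: +236 days → 21 April 2027.
Response Delay Deduction: −46 days → 6 March 2027.

March 6, 2027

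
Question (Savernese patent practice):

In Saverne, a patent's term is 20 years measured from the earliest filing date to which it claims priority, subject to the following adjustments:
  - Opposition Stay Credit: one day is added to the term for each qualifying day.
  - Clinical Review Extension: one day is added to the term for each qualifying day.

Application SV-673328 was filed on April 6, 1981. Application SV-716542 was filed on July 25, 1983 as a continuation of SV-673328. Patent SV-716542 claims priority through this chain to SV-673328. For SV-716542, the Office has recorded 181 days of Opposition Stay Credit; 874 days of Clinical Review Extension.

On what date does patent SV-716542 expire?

2004-02-25

Earliest priority filing: 6 April 1981.
Base term: 6 April 1981 + 20 years → 6 April 2001.
Opposition Stay Credit: +181 days → 4 October 2001.
Clinical Review Extension: +874 days → 25 February 2004.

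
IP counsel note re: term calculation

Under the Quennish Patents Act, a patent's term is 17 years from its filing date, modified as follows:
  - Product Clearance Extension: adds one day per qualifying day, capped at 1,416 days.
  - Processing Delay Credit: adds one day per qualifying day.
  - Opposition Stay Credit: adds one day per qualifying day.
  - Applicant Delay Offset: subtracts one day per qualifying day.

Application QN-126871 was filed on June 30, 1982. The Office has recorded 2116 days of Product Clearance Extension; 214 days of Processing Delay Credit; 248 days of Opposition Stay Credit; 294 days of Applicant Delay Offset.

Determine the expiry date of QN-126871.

Base term: filing date + 17 years → 30 June 1999.
Product Clearance Extension: 2116 days claimed exceeds the 1416-day cap, so +1416 days → 16 May 2003.
Processing Delay Credit: +214 days → 16 December 2003.
Opposition Stay Credit: +248 days → 20 August 2004.
Applicant Delay Offset: −294 days → 31 October 2003.

October 31, 2003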